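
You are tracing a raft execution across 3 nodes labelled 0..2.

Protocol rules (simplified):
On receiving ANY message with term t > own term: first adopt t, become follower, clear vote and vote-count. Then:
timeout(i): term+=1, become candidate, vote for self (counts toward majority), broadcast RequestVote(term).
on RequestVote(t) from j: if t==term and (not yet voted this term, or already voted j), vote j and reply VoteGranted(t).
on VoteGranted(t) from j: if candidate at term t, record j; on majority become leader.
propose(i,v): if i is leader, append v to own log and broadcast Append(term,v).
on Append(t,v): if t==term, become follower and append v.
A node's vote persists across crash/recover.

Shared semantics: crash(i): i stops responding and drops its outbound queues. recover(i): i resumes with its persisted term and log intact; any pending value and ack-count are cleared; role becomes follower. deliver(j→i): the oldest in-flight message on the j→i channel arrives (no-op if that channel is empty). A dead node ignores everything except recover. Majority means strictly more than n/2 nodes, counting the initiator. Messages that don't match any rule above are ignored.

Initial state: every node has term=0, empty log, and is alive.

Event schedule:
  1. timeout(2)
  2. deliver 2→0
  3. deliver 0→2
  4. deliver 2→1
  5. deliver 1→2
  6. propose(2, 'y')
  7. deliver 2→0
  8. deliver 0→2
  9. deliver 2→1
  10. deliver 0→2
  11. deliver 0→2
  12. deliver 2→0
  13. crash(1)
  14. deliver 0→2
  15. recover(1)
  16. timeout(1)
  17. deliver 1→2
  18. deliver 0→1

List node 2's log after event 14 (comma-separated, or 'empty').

y

1. timeout(2):  <2:cand t1 ->
2. deliver 2→0:  <0:foll t1 ->
3. deliver 0→2:  <2:lead t1 ->
4. deliver 2→1:  <1:foll t1 ->
5. deliver 1→2:  nop
6. propose(2,'y'):  <2:lead t1 y>
7. deliver 2→0:  <0:foll t1 y>
8. deliver 0→2:  nop
9. deliver 2→1:  <1:foll t1 y>
10. deliver 0→2:  nop
11. deliver 0→2:  nop
12. deliver 2→0:  nop
13. crash(1):  <1:✗foll t1 y>
14. deliver 0→2:  nop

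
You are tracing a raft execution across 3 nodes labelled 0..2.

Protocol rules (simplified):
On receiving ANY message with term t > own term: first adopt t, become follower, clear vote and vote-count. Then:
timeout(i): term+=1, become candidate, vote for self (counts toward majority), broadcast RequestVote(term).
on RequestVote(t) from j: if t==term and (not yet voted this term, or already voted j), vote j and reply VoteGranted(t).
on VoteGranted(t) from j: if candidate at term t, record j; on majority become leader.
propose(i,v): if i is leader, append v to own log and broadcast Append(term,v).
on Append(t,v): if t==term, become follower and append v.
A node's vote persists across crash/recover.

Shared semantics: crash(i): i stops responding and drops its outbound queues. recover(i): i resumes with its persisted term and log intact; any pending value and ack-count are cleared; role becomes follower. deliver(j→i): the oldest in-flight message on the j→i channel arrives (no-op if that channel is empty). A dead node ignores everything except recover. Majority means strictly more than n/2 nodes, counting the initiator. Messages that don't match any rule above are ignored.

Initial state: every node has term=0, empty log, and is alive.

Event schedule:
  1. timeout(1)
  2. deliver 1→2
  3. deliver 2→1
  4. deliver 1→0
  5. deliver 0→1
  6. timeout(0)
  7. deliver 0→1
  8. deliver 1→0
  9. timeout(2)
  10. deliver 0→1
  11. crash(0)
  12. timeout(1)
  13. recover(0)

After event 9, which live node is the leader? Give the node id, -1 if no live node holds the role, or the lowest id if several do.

[1] timeout(1) → N1(cand t1 [-])
[2] deliver 1→2 → N2(foll t1 [-])
[3] deliver 2→1 → N1(lead t1 [-])
[4] deliver 1→0 → N0(foll t1 [-])
[5] deliver 0→1 → ∅
[6] timeout(0) → N0(cand t2 [-])
[7] deliver 0→1 → N1(foll t2 [-])
[8] deliver 1→0 → N0(lead t2 [-])
[9] timeout(2) → N2(cand t2 [-])

0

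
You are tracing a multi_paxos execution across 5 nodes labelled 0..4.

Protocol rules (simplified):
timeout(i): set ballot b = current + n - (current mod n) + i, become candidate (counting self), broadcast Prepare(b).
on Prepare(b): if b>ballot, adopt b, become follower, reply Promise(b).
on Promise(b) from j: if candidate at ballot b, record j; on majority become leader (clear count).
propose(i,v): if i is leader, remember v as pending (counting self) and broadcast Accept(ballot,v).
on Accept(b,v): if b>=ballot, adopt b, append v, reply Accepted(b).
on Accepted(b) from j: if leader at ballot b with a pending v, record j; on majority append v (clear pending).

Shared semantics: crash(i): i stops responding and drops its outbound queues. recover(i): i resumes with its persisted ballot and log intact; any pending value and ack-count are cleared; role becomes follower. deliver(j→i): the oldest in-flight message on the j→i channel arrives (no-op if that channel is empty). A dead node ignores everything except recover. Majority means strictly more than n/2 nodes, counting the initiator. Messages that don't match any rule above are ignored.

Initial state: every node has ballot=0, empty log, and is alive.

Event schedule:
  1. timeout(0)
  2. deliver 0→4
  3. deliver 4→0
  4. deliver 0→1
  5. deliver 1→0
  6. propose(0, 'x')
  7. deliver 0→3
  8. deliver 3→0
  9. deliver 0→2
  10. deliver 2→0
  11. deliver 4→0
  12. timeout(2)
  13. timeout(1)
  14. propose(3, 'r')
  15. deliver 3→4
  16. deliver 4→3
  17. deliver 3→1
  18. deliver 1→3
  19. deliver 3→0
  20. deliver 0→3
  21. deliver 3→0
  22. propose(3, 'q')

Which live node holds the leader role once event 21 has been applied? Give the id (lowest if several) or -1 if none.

0

e1 timeout(0): 0[cand,b=5,-]
e2 deliver 0→4: 4[foll,b=5,-]
e3 deliver 4→0: ·
e4 deliver 0→1: 1[foll,b=5,-]
e5 deliver 1→0: 0[lead,b=5,-]
e6 propose(0,'x'): ·
e7 deliver 0→3: 3[foll,b=5,-]
e8 deliver 3→0: ·
e9 deliver 0→2: 2[foll,b=5,-]
e10 deliver 2→0: ·
e11 deliver 4→0: ·
e12 timeout(2): 2[cand,b=12,-]
e13 timeout(1): 1[cand,b=11,-]
e14 propose(3,'r'): ·
e15 deliver 3→4: ·
e16 deliver 4→3: ·
e17 deliver 3→1: ·
e18 deliver 1→3: 3[foll,b=11,-]
e19 deliver 3→0: ·
e20 deliver 0→3: ·
e21 deliver 3→0: ·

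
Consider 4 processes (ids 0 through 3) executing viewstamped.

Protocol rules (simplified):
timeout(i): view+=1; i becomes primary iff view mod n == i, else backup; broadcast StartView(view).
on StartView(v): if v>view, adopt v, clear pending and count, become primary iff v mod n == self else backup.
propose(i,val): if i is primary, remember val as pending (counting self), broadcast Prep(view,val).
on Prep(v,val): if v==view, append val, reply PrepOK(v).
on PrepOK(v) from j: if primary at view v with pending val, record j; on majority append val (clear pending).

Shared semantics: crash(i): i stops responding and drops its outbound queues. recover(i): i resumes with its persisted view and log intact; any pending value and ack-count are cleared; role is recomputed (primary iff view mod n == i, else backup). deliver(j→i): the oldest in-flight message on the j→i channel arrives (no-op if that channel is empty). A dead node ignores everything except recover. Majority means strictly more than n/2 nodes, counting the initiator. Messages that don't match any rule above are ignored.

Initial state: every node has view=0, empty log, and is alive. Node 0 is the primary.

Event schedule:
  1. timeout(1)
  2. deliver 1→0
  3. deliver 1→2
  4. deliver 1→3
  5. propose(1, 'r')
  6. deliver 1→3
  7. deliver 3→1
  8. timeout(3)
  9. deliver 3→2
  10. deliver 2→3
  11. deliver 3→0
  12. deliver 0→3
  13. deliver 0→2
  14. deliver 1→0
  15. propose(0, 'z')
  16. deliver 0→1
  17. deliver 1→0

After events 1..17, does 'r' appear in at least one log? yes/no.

yes

after 1 — timeout(1): n1:prim/v1/[-]
after 2 — deliver 1→0: n0:back/v1/[-]
after 3 — deliver 1→2: n2:back/v1/[-]
after 4 — deliver 1→3: n3:back/v1/[-]
after 5 — propose(1,'r'): ·
after 6 — deliver 1→3: n3:back/v1/[r]
after 7 — deliver 3→1: ·
after 8 — timeout(3): n3:back/v2/[r]
after 9 — deliver 3→2: n2:prim/v2/[-]
after 10 — deliver 2→3: ·
after 11 — deliver 3→0: n0:back/v2/[-]
after 12 — deliver 0→3: ·
after 13 — deliver 0→2: ·
after 14 — deliver 1→0: ·
after 15 — propose(0,'z'): ·
after 16 — deliver 0→1: ·
after 17 — deliver 1→0: ·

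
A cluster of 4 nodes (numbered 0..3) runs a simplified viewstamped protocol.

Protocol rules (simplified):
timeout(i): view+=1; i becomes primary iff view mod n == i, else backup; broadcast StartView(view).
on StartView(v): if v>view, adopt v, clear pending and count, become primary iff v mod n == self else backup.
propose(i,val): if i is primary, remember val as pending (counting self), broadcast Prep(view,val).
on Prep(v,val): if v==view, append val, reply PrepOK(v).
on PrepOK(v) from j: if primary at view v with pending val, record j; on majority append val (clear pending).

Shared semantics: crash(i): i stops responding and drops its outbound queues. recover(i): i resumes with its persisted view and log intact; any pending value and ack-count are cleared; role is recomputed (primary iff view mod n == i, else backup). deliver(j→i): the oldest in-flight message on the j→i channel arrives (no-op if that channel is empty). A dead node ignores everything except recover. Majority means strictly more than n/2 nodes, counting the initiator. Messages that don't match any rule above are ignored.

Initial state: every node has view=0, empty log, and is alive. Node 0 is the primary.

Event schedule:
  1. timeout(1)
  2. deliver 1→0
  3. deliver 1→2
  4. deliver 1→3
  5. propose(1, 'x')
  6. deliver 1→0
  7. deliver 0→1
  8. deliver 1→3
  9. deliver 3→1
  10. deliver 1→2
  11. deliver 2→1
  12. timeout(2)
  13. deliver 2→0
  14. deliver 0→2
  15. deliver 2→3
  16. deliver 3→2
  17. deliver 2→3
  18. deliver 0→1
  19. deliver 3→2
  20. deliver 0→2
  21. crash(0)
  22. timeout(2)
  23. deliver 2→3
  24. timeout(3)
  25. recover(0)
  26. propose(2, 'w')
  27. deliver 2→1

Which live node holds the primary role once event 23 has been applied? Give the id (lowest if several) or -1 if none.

[1] timeout(1) → N1(prim v1 [-])
[2] deliver 1→0 → N0(back v1 [-])
[3] deliver 1→2 → N2(back v1 [-])
[4] deliver 1→3 → N3(back v1 [-])
[5] propose(1,'x') → ∅
[6] deliver 1→0 → N0(back v1 [x])
[7] deliver 0→1 → ∅
[8] deliver 1→3 → N3(back v1 [x])
[9] deliver 3→1 → N1(prim v1 [x])
[10] deliver 1→2 → N2(back v1 [x])
[11] deliver 2→1 → ∅
[12] timeout(2) → N2(prim v2 [x])
[13] deliver 2→0 → N0(back v2 [x])
[14] deliver 0→2 → ∅
[15] deliver 2→3 → N3(back v2 [x])
[16] deliver 3→2 → ∅
[17] deliver 2→3 → ∅
[18] deliver 0→1 → ∅
[19] deliver 3→2 → ∅
[20] deliver 0→2 → ∅
[21] crash(0) → N0(✗back v2 [x])
[22] timeout(2) → N2(back v3 [x])
[23] deliver 2→3 → N3(prim v3 [x])

1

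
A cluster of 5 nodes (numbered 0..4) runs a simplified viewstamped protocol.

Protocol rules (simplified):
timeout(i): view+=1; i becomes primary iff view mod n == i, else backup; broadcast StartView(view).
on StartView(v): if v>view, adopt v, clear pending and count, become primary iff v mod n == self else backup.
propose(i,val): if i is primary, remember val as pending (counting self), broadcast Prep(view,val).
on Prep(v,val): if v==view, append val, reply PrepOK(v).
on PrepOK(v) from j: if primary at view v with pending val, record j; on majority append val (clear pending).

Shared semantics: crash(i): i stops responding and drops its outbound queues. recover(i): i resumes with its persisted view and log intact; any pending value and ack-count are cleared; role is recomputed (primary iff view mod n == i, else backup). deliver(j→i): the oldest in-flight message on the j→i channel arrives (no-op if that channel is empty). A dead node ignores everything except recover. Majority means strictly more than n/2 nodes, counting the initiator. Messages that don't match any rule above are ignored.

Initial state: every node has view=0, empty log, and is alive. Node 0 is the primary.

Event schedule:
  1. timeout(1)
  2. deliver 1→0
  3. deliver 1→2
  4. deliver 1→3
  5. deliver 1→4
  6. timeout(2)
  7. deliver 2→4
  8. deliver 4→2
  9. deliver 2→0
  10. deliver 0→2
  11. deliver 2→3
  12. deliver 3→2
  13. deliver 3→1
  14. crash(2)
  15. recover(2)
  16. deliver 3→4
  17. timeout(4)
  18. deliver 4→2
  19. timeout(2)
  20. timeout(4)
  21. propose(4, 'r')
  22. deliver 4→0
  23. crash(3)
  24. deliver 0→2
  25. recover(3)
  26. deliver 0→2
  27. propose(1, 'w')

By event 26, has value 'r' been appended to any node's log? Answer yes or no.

no

[1] timeout(1) → N1(prim v1 [-])
[2] deliver 1→0 → N0(back v1 [-])
[3] deliver 1→2 → N2(back v1 [-])
[4] deliver 1→3 → N3(back v1 [-])
[5] deliver 1→4 → N4(back v1 [-])
[6] timeout(2) → N2(prim v2 [-])
[7] deliver 2→4 → N4(back v2 [-])
[8] deliver 4→2 → ∅
[9] deliver 2→0 → N0(back v2 [-])
[10] deliver 0→2 → ∅
[11] deliver 2→3 → N3(back v2 [-])
[12] deliver 3→2 → ∅
[13] deliver 3→1 → ∅
[14] crash(2) → N2(✗prim v2 [-])
[15] recover(2) → N2(prim v2 [-])
[16] deliver 3→4 → ∅
[17] timeout(4) → N4(back v3 [-])
[18] deliver 4→2 → N2(back v3 [-])
[19] timeout(2) → N2(back v4 [-])
[20] timeout(4) → N4(prim v4 [-])
[21] propose(4,'r') → ∅
[22] deliver 4→0 → N0(back v3 [-])
[23] crash(3) → N3(✗back v2 [-])
[24] deliver 0→2 → ∅
[25] recover(3) → N3(back v2 [-])
[26] deliver 0→2 → ∅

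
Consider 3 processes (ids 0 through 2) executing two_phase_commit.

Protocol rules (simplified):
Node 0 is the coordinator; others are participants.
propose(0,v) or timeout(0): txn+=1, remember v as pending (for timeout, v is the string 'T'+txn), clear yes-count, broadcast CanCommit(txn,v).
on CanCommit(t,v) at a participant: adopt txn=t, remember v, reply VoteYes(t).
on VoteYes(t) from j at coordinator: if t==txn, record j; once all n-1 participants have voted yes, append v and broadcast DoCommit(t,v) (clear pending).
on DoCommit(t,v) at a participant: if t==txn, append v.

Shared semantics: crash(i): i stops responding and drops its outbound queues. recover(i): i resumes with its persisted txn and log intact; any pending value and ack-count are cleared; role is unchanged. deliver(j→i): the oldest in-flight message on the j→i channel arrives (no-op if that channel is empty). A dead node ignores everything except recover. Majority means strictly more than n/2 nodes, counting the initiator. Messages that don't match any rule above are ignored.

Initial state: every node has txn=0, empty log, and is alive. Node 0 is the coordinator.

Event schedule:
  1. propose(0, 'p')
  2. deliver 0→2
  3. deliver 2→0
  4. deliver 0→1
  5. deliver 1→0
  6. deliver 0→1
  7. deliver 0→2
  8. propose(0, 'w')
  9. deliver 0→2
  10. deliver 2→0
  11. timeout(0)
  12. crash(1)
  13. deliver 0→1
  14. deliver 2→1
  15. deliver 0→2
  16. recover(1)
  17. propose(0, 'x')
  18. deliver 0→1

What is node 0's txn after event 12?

e1 propose(0,'p'): 0[coor,t=1,-]
e2 deliver 0→2: 2[part,t=1,-]
e3 deliver 2→0: ·
e4 deliver 0→1: 1[part,t=1,-]
e5 deliver 1→0: 0[coor,t=1,p]
e6 deliver 0→1: 1[part,t=1,p]
e7 deliver 0→2: 2[part,t=1,p]
e8 propose(0,'w'): 0[coor,t=2,p]
e9 deliver 0→2: 2[part,t=2,p]
e10 deliver 2→0: ·
e11 timeout(0): 0[coor,t=3,p]
e12 crash(1): 1[✗part,t=1,p]

3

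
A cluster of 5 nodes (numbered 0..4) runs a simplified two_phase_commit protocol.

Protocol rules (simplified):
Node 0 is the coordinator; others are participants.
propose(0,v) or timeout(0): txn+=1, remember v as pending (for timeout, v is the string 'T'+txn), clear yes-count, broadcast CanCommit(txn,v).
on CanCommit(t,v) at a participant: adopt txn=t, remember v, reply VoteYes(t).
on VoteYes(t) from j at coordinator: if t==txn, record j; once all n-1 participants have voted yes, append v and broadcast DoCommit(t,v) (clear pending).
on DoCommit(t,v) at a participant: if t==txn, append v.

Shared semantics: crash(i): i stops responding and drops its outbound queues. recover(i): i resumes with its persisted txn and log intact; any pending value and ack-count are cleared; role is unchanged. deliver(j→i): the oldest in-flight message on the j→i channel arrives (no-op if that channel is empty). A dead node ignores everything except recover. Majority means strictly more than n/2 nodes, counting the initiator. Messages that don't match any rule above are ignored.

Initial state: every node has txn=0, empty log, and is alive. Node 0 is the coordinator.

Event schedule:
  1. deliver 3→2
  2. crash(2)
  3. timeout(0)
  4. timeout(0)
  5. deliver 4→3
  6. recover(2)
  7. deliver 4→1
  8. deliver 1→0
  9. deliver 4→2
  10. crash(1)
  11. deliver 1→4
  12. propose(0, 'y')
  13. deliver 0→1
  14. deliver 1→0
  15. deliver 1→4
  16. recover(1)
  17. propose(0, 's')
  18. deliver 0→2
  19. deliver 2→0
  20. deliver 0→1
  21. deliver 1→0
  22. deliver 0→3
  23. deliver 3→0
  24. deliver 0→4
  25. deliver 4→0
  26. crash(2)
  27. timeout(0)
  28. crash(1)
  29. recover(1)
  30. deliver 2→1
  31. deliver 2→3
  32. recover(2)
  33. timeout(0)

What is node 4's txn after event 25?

1. deliver 3→2:  nop
2. crash(2):  <2:✗part t0 ->
3. timeout(0):  <0:coor t1 ->
4. timeout(0):  <0:coor t2 ->
5. deliver 4→3:  nop
6. recover(2):  <2:part t0 ->
7. deliver 4→1:  nop
8. deliver 1→0:  nop
9. deliver 4→2:  nop
10. crash(1):  <1:✗part t0 ->
11. deliver 1→4:  nop
12. propose(0,'y'):  <0:coor t3 ->
13. deliver 0→1:  nop
14. deliver 1→0:  nop
15. deliver 1→4:  nop
16. recover(1):  <1:part t0 ->
17. propose(0,'s'):  <0:coor t4 ->
18. deliver 0→2:  <2:part t1 ->
19. deliver 2→0:  nop
20. deliver 0→1:  <1:part t1 ->
21. deliver 1→0:  nop
22. deliver 0→3:  <3:part t1 ->
23. deliver 3→0:  nop
24. deliver 0→4:  <4:part t1 ->
25. deliver 4→0:  nop

1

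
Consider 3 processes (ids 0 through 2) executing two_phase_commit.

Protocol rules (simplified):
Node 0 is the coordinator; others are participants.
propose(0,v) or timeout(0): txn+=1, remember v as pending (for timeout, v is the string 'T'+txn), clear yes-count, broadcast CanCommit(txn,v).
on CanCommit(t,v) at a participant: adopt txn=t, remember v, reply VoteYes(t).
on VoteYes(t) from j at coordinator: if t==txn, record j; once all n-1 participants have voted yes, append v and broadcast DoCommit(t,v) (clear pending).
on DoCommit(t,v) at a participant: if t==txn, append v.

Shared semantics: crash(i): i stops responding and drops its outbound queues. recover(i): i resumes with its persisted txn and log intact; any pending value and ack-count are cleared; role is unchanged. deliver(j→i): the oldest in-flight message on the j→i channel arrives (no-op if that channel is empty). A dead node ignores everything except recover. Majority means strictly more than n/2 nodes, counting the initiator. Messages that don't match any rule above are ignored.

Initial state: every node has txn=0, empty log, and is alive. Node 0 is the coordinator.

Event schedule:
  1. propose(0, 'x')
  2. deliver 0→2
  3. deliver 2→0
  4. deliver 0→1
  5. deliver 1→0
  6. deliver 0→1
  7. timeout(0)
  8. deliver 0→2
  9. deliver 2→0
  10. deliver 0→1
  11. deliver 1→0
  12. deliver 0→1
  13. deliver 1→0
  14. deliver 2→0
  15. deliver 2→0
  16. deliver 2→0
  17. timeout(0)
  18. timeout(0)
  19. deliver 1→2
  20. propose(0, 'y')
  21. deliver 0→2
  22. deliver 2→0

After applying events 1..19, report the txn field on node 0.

4

after 1 — propose(0,'x'): n0:coor/t1/[-]
after 2 — deliver 0→2: n2:part/t1/[-]
after 3 — deliver 2→0: ·
after 4 — deliver 0→1: n1:part/t1/[-]
after 5 — deliver 1→0: n0:coor/t1/[x]
after 6 — deliver 0→1: n1:part/t1/[x]
after 7 — timeout(0): n0:coor/t2/[x]
after 8 — deliver 0→2: n2:part/t1/[x]
after 9 — deliver 2→0: ·
after 10 — deliver 0→1: n1:part/t2/[x]
after 11 — deliver 1→0: ·
after 12 — deliver 0→1: ·
after 13 — deliver 1→0: ·
after 14 — deliver 2→0: ·
after 15 — deliver 2→0: ·
after 16 — deliver 2→0: ·
after 17 — timeout(0): n0:coor/t3/[x]
after 18 — timeout(0): n0:coor/t4/[x]
after 19 — deliver 1→2: ·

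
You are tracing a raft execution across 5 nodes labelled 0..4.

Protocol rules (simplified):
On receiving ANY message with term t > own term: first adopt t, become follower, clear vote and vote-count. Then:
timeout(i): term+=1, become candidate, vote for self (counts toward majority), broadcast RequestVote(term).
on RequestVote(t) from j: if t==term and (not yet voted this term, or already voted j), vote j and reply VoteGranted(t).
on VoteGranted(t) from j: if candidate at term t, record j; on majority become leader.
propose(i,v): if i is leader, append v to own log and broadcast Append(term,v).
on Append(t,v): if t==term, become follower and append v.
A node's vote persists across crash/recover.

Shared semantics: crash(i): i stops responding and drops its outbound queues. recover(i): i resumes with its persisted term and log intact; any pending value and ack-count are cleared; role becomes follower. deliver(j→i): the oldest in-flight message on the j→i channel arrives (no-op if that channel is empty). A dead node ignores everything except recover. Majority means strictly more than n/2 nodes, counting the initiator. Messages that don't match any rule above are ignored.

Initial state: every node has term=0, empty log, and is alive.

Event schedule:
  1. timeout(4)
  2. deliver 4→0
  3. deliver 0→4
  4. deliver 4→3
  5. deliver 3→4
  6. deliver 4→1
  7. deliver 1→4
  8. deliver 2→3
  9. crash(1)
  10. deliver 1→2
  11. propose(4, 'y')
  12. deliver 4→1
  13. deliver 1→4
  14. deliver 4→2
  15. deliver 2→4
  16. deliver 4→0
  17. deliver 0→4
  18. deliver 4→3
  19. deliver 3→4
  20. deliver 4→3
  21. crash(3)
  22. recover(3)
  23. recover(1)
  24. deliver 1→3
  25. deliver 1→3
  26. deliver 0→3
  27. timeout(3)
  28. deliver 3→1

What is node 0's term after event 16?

1

e1 timeout(4): 4[cand,t=1,-]
e2 deliver 4→0: 0[foll,t=1,-]
e3 deliver 0→4: ·
e4 deliver 4→3: 3[foll,t=1,-]
e5 deliver 3→4: 4[lead,t=1,-]
e6 deliver 4→1: 1[foll,t=1,-]
e7 deliver 1→4: ·
e8 deliver 2→3: ·
e9 crash(1): 1[✗foll,t=1,-]
e10 deliver 1→2: ·
e11 propose(4,'y'): 4[lead,t=1,y]
e12 deliver 4→1: ·
e13 deliver 1→4: ·
e14 deliver 4→2: 2[foll,t=1,-]
e15 deliver 2→4: ·
e16 deliver 4→0: 0[foll,t=1,y]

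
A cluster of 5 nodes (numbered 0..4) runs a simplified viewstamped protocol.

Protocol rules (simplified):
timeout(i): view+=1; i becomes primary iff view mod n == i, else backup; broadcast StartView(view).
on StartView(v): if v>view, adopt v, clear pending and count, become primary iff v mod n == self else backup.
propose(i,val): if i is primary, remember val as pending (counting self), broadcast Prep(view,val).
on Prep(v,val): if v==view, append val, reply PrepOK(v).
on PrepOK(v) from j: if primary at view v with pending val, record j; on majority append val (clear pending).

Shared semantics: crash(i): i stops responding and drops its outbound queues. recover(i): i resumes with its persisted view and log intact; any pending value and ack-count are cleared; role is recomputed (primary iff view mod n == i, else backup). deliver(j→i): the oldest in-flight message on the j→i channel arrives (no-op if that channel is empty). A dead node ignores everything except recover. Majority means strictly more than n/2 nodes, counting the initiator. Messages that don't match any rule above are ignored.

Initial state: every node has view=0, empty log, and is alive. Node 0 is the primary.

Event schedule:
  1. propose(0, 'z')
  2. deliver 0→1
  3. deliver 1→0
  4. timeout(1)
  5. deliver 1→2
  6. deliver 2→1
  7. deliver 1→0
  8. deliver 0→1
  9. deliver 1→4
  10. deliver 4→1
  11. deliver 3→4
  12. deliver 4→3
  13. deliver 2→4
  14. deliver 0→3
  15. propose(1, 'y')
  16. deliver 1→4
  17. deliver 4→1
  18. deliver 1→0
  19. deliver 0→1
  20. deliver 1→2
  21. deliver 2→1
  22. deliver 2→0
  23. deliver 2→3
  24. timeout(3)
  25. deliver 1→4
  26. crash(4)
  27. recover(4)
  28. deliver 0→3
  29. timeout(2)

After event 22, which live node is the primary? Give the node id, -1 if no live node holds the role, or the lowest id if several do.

1

step 1 propose(0,'z'): —
step 2 deliver 0→1: 1={back,v=0,log=z}
step 3 deliver 1→0: —
step 4 timeout(1): 1={prim,v=1,log=z}
step 5 deliver 1→2: 2={back,v=1,log=-}
step 6 deliver 2→1: —
step 7 deliver 1→0: 0={back,v=1,log=-}
step 8 deliver 0→1: —
step 9 deliver 1→4: 4={back,v=1,log=-}
step 10 deliver 4→1: —
step 11 deliver 3→4: —
step 12 deliver 4→3: —
step 13 deliver 2→4: —
step 14 deliver 0→3: 3={back,v=0,log=z}
step 15 propose(1,'y'): —
step 16 deliver 1→4: 4={back,v=1,log=y}
step 17 deliver 4→1: —
step 18 deliver 1→0: 0={back,v=1,log=y}
step 19 deliver 0→1: 1={prim,v=1,log=z,y}
step 20 deliver 1→2: 2={back,v=1,log=y}
step 21 deliver 2→1: —
step 22 deliver 2→0: —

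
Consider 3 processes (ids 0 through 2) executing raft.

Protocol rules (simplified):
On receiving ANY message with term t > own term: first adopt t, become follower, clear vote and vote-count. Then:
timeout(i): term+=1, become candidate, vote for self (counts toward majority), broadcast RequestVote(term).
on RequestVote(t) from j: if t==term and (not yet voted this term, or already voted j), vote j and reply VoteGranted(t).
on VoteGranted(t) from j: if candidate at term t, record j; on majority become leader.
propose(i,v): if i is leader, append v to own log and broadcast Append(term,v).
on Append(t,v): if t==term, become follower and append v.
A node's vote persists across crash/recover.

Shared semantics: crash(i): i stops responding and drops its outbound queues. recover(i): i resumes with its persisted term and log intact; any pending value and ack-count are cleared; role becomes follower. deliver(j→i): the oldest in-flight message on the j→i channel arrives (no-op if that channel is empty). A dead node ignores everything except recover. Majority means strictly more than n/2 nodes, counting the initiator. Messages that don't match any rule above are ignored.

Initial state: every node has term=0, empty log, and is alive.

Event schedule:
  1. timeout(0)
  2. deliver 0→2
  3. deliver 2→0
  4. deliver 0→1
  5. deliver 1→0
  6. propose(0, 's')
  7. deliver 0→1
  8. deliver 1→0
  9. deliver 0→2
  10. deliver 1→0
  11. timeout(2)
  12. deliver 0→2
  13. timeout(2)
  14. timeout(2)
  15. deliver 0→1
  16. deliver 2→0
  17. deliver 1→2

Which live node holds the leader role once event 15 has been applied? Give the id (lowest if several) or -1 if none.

0

[1] timeout(0) → N0(cand t1 [-])
[2] deliver 0→2 → N2(foll t1 [-])
[3] deliver 2→0 → N0(lead t1 [-])
[4] deliver 0→1 → N1(foll t1 [-])
[5] deliver 1→0 → ∅
[6] propose(0,'s') → N0(lead t1 [s])
[7] deliver 0→1 → N1(foll t1 [s])
[8] deliver 1→0 → ∅
[9] deliver 0→2 → N2(foll t1 [s])
[10] deliver 1→0 → ∅
[11] timeout(2) → N2(cand t2 [s])
[12] deliver 0→2 → ∅
[13] timeout(2) → N2(cand t3 [s])
[14] timeout(2) → N2(cand t4 [s])
[15] deliver 0→1 → ∅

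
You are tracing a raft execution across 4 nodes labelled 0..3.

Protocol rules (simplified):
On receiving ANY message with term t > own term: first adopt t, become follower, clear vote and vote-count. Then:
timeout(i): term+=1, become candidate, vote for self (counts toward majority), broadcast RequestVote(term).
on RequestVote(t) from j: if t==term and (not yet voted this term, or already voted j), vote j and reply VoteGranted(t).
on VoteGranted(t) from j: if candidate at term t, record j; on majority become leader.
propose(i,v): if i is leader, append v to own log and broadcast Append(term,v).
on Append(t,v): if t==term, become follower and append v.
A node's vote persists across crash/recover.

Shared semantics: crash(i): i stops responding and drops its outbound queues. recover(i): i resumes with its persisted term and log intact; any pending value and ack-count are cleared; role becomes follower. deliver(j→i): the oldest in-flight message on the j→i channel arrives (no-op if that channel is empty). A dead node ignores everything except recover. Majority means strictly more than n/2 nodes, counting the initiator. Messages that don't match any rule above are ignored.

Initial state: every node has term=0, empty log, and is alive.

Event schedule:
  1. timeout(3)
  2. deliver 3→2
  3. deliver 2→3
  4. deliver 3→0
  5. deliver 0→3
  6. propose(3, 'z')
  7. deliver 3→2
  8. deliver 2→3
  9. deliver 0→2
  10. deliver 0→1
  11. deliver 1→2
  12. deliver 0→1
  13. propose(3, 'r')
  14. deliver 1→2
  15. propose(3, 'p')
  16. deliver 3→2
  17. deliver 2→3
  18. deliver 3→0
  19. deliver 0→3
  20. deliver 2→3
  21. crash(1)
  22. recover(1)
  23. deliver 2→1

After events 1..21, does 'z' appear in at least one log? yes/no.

yes

after 1 — timeout(3): n3:cand/t1/[-]
after 2 — deliver 3→2: n2:foll/t1/[-]
after 3 — deliver 2→3: ·
after 4 — deliver 3→0: n0:foll/t1/[-]
after 5 — deliver 0→3: n3:lead/t1/[-]
after 6 — propose(3,'z'): n3:lead/t1/[z]
after 7 — deliver 3→2: n2:foll/t1/[z]
after 8 — deliver 2→3: ·
after 9 — deliver 0→2: ·
after 10 — deliver 0→1: ·
after 11 — deliver 1→2: ·
after 12 — deliver 0→1: ·
after 13 — propose(3,'r'): n3:lead/t1/[z,r]
after 14 — deliver 1→2: ·
after 15 — propose(3,'p'): n3:lead/t1/[z,r,p]
after 16 — deliver 3→2: n2:foll/t1/[z,r]
after 17 — deliver 2→3: ·
after 18 — deliver 3→0: n0:foll/t1/[z]
after 19 — deliver 0→3: ·
after 20 — deliver 2→3: ·
after 21 — crash(1): n1:✗foll/t0/[-]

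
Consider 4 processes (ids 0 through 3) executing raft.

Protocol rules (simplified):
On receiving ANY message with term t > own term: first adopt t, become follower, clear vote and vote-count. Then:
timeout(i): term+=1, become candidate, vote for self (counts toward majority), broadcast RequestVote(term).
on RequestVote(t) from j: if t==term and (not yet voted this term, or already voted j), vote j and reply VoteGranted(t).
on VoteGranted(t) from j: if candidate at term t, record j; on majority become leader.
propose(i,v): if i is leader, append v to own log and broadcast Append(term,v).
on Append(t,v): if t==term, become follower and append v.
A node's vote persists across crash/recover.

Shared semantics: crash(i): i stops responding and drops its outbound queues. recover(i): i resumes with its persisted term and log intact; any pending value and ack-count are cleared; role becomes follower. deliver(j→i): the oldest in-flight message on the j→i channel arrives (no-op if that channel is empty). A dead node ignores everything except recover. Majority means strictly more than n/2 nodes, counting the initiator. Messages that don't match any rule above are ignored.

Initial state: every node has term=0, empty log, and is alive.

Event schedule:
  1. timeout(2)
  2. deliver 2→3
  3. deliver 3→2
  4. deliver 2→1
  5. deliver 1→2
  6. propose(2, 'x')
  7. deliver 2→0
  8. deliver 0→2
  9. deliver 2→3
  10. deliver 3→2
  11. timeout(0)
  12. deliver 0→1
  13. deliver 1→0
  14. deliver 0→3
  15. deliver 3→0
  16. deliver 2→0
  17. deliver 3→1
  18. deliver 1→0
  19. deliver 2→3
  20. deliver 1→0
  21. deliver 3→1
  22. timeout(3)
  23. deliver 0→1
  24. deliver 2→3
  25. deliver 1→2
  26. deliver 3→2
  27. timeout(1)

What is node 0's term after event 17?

1. timeout(2):  <2:cand t1 ->
2. deliver 2→3:  <3:foll t1 ->
3. deliver 3→2:  nop
4. deliver 2→1:  <1:foll t1 ->
5. deliver 1→2:  <2:lead t1 ->
6. propose(2,'x'):  <2:lead t1 x>
7. deliver 2→0:  <0:foll t1 ->
8. deliver 0→2:  nop
9. deliver 2→3:  <3:foll t1 x>
10. deliver 3→2:  nop
11. timeout(0):  <0:cand t2 ->
12. deliver 0→1:  <1:foll t2 ->
13. deliver 1→0:  nop
14. deliver 0→3:  <3:foll t2 x>
15. deliver 3→0:  <0:lead t2 ->
16. deliver 2→0:  nop
17. deliver 3→1:  nop

2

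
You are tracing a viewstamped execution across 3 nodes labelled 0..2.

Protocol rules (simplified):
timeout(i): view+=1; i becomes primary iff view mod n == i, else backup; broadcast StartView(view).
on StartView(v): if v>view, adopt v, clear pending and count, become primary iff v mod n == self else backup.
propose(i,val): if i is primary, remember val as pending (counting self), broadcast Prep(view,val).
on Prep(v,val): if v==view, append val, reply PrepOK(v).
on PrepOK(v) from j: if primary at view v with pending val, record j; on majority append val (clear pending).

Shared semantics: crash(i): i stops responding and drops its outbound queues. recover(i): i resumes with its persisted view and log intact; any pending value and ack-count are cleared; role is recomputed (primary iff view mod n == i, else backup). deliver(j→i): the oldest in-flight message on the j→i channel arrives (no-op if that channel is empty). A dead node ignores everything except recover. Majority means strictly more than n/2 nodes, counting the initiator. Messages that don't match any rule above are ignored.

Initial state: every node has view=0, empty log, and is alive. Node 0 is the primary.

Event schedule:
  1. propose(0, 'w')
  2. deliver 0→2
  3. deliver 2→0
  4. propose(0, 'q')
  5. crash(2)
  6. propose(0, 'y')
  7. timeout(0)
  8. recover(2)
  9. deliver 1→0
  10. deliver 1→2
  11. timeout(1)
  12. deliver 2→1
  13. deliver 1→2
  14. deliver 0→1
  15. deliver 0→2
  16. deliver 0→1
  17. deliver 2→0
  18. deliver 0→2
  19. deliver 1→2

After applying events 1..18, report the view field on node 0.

1

step 1 propose(0,'w'): —
step 2 deliver 0→2: 2={back,v=0,log=w}
step 3 deliver 2→0: 0={prim,v=0,log=w}
step 4 propose(0,'q'): —
step 5 crash(2): 2={✗back,v=0,log=w}
step 6 propose(0,'y'): —
step 7 timeout(0): 0={back,v=1,log=w}
step 8 recover(2): 2={back,v=0,log=w}
step 9 deliver 1→0: —
step 10 deliver 1→2: —
step 11 timeout(1): 1={prim,v=1,log=-}
step 12 deliver 2→1: —
step 13 deliver 1→2: 2={back,v=1,log=w}
step 14 deliver 0→1: —
step 15 deliver 0→2: —
step 16 deliver 0→1: —
step 17 deliver 2→0: —
step 18 deliver 0→2: —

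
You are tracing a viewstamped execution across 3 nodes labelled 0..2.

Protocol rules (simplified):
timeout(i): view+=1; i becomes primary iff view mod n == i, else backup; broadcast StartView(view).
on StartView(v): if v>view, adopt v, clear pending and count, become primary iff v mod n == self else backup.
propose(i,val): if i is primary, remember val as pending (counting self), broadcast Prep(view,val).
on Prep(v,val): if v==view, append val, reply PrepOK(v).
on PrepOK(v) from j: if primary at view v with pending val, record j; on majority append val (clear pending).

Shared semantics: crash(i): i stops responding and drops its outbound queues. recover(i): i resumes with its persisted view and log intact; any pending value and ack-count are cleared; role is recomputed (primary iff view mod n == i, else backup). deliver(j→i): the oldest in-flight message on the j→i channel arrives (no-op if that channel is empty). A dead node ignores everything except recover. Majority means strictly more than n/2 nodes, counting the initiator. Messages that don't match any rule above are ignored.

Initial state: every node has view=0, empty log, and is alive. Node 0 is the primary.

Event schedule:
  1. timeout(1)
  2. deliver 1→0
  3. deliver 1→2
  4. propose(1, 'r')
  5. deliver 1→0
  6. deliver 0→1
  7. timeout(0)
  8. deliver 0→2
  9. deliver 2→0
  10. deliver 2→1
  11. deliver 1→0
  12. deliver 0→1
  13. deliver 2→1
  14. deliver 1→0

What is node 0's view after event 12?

2

[1] timeout(1) → N1(prim v1 [-])
[2] deliver 1→0 → N0(back v1 [-])
[3] deliver 1→2 → N2(back v1 [-])
[4] propose(1,'r') → ∅
[5] deliver 1→0 → N0(back v1 [r])
[6] deliver 0→1 → N1(prim v1 [r])
[7] timeout(0) → N0(back v2 [r])
[8] deliver 0→2 → N2(prim v2 [-])
[9] deliver 2→0 → ∅
[10] deliver 2→1 → ∅
[11] deliver 1→0 → ∅
[12] deliver 0→1 → N1(back v2 [r])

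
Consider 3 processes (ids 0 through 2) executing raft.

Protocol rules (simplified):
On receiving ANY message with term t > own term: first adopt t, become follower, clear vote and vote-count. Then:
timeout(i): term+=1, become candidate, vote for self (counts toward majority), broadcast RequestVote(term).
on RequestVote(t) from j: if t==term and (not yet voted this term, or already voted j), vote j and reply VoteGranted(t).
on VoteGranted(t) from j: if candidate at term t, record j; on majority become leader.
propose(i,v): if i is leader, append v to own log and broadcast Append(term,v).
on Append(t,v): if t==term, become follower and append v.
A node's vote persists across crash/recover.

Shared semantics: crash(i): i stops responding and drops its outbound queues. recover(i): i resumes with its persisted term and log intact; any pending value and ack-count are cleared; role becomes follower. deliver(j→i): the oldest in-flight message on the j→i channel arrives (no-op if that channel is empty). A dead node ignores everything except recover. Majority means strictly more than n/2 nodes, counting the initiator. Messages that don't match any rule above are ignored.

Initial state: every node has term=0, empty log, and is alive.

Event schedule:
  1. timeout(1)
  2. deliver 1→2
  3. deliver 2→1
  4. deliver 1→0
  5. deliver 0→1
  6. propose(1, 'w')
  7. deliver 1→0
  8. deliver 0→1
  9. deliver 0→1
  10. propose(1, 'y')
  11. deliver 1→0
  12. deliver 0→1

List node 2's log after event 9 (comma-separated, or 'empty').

e1 timeout(1): 1[cand,t=1,-]
e2 deliver 1→2: 2[foll,t=1,-]
e3 deliver 2→1: 1[lead,t=1,-]
e4 deliver 1→0: 0[foll,t=1,-]
e5 deliver 0→1: ·
e6 propose(1,'w'): 1[lead,t=1,w]
e7 deliver 1→0: 0[foll,t=1,w]
e8 deliver 0→1: ·
e9 deliver 0→1: ·

empty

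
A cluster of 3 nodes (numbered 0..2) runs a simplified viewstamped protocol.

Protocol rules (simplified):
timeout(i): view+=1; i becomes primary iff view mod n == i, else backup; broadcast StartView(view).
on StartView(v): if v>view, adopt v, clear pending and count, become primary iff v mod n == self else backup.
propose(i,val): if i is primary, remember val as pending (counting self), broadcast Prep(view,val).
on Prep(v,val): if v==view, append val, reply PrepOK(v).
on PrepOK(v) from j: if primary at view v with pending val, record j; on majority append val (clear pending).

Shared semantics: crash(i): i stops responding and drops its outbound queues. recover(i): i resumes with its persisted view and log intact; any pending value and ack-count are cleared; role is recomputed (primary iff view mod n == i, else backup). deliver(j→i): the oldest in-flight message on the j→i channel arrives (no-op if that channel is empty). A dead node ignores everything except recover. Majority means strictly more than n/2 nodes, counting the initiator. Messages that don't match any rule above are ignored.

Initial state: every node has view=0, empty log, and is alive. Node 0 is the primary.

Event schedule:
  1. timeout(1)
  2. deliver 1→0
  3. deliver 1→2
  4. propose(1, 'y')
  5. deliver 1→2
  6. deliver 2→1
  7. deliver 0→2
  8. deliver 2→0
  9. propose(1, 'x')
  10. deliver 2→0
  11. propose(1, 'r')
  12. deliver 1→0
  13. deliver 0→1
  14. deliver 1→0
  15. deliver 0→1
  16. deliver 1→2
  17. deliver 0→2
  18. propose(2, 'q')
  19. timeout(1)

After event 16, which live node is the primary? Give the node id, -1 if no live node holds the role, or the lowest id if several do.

step 1 timeout(1): 1={prim,v=1,log=-}
step 2 deliver 1→0: 0={back,v=1,log=-}
step 3 deliver 1→2: 2={back,v=1,log=-}
step 4 propose(1,'y'): —
step 5 deliver 1→2: 2={back,v=1,log=y}
step 6 deliver 2→1: 1={prim,v=1,log=y}
step 7 deliver 0→2: —
step 8 deliver 2→0: —
step 9 propose(1,'x'): —
step 10 deliver 2→0: —
step 11 propose(1,'r'): —
step 12 deliver 1→0: 0={back,v=1,log=y}
step 13 deliver 0→1: 1={prim,v=1,log=y,r}
step 14 deliver 1→0: 0={back,v=1,log=y,x}
step 15 deliver 0→1: —
step 16 deliver 1→2: 2={back,v=1,log=y,x}

1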